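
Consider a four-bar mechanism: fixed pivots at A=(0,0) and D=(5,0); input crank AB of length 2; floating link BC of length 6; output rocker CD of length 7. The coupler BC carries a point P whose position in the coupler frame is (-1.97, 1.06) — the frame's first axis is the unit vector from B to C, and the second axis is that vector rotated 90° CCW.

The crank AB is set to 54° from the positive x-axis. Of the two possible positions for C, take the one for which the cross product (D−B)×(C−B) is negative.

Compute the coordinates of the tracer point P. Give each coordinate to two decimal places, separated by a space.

2.79 3.16

A=(0,0), D=(5.00,0)
B = A + 2.00·(cos54°, sin54°) = (1.1756, 1.6180)
|BD| = 4.1526
circle(B,6.00) ∩ circle(D,7.00): a=0.5110, h=5.9782
  candidates: C₊=(3.9756,6.9246) cross=24.825; C₋=(-0.6831,-4.0868) cross=-24.825
  mode - wants cross < 0 → take C=(-0.6831,-4.0868) (cross=-24.825)
ex = (C−B)/|BC| = (-0.3098,-0.9508); ey = (0.9508,-0.3098)
P = B + -1.97·ex + 1.06·ey = (2.7937,3.1628)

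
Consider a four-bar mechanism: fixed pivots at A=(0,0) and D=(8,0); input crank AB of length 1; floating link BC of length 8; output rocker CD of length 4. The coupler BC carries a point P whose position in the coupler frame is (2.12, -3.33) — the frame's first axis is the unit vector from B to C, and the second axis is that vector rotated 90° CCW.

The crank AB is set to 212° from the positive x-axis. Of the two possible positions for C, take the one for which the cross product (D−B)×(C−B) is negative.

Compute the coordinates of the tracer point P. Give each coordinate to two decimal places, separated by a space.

-0.22 -4.43

A=(0,0), D=(8.00,0)
B = A + 1.00·(cos212°, sin212°) = (-0.8480, -0.5299)
|BD| = 8.8639
circle(B,8.00) ∩ circle(D,4.00): a=7.1396, h=3.6092
  candidates: C₊=(6.0630,3.4997) cross=31.992; C₋=(6.4945,-3.7059) cross=-31.992
  mode - wants cross < 0 → take C=(6.4945,-3.7059) (cross=-31.992)
ex = (C−B)/|BC| = (0.9178,-0.3970); ey = (0.3970,0.9178)
P = B + 2.12·ex + -3.33·ey = (-0.2243,-4.4279)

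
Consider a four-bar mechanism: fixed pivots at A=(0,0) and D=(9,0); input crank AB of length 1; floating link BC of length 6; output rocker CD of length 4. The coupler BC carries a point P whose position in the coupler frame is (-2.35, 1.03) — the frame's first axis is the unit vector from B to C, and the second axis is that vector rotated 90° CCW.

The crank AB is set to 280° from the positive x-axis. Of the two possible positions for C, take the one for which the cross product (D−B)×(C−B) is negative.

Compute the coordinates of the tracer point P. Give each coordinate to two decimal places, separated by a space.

-1.81 0.64

A=(0,0), D=(9.00,0)
B = A + 1.00·(cos280°, sin280°) = (0.1736, -0.9848)
|BD| = 8.8811
circle(B,6.00) ∩ circle(D,4.00): a=5.5665, h=2.2391
  candidates: C₊=(5.4576,1.8577) cross=19.886; C₋=(5.9542,-2.5928) cross=-19.886
  mode - wants cross < 0 → take C=(5.9542,-2.5928) (cross=-19.886)
ex = (C−B)/|BC| = (0.9634,-0.2680); ey = (0.2680,0.9634)
P = B + -2.35·ex + 1.03·ey = (-1.8143,0.6373)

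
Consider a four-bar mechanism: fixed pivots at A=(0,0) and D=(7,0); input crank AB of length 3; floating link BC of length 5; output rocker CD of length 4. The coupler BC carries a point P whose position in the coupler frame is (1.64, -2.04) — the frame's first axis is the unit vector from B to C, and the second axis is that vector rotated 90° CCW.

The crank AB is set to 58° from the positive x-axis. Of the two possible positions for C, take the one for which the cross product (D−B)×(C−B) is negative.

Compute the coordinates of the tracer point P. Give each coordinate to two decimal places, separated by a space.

0.36 0.23

A=(0,0), D=(7.00,0)
B = A + 3.00·(cos58°, sin58°) = (1.5898, 2.5441)
|BD| = 5.9786
circle(B,5.00) ∩ circle(D,4.00): a=3.7420, h=3.3163
  candidates: C₊=(6.3872,3.9528) cross=19.827; C₋=(3.5648,-2.0492) cross=-19.827
  mode - wants cross < 0 → take C=(3.5648,-2.0492) (cross=-19.827)
ex = (C−B)/|BC| = (0.3950,-0.9187); ey = (0.9187,0.3950)
P = B + 1.64·ex + -2.04·ey = (0.3635,0.2317)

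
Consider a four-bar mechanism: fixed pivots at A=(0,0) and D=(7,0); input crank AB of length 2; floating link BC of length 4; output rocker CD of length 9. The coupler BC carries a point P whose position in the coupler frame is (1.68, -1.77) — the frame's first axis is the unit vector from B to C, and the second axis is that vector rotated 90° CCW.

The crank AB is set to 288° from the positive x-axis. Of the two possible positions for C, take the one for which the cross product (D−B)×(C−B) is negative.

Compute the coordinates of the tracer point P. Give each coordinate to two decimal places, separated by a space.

A=(0,0), D=(7.00,0)
B = A + 2.00·(cos288°, sin288°) = (0.6180, -1.9021)
|BD| = 6.6594
circle(B,4.00) ∩ circle(D,9.00): a=-1.5506, h=3.6872
  candidates: C₊=(-1.9212,1.1886) cross=24.555; C₋=(0.1852,-5.8786) cross=-24.555
  mode - wants cross < 0 → take C=(0.1852,-5.8786) (cross=-24.555)
ex = (C−B)/|BC| = (-0.1082,-0.9941); ey = (0.9941,-0.1082)
P = B + 1.68·ex + -1.77·ey = (-1.3234,-3.3807)

-1.32 -3.38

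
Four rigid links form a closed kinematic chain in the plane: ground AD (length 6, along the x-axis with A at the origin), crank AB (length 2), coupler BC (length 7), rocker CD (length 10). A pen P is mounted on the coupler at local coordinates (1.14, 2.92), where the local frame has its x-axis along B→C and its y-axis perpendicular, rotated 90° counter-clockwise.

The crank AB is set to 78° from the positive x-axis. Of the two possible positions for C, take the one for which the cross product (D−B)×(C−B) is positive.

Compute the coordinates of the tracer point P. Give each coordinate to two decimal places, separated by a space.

-2.31 3.50

A=(0,0), D=(6.00,0)
B = A + 2.00·(cos78°, sin78°) = (0.4158, 1.9563)
|BD| = 5.9169
circle(B,7.00) ∩ circle(D,10.00): a=-1.3512, h=6.8684
  candidates: C₊=(1.4115,8.8851) cross=40.640; C₋=(-3.1302,-4.0791) cross=-40.640
  mode + wants cross > 0 → take C=(1.4115,8.8851) (cross=40.640)
ex = (C−B)/|BC| = (0.1422,0.9898); ey = (-0.9898,0.1422)
P = B + 1.14·ex + 2.92·ey = (-2.3123,3.5000)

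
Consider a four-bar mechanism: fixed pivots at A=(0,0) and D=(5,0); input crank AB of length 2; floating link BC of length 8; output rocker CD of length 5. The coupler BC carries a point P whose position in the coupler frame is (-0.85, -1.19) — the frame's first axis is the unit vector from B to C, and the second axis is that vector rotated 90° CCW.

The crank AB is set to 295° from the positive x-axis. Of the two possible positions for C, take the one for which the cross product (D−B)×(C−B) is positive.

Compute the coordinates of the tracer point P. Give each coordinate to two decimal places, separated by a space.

A=(0,0), D=(5.00,0)
B = A + 2.00·(cos295°, sin295°) = (0.8452, -1.8126)
|BD| = 4.5329
circle(B,8.00) ∩ circle(D,5.00): a=6.5683, h=4.5670
  candidates: C₊=(5.0393,4.9998) cross=20.702; C₋=(8.6918,-3.3721) cross=-20.702
  mode + wants cross > 0 → take C=(5.0393,4.9998) (cross=20.702)
ex = (C−B)/|BC| = (0.5243,0.8516); ey = (-0.8516,0.5243)
P = B + -0.85·ex + -1.19·ey = (1.4130,-3.1603)

1.41 -3.16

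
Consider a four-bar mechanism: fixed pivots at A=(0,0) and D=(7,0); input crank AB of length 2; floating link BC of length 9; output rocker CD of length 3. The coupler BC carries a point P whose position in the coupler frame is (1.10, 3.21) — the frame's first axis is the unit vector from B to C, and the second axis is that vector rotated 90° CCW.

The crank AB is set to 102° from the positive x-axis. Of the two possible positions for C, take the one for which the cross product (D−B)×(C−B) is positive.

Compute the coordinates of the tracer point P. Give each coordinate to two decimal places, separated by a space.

A=(0,0), D=(7.00,0)
B = A + 2.00·(cos102°, sin102°) = (-0.4158, 1.9563)
|BD| = 7.6695
circle(B,9.00) ∩ circle(D,3.00): a=8.5287, h=2.8743
  candidates: C₊=(8.5639,2.5601) cross=22.045; C₋=(7.0976,-2.9984) cross=-22.045
  mode + wants cross > 0 → take C=(8.5639,2.5601) (cross=22.045)
ex = (C−B)/|BC| = (0.9977,0.0671); ey = (-0.0671,0.9977)
P = B + 1.10·ex + 3.21·ey = (0.4663,5.2329)

0.47 5.23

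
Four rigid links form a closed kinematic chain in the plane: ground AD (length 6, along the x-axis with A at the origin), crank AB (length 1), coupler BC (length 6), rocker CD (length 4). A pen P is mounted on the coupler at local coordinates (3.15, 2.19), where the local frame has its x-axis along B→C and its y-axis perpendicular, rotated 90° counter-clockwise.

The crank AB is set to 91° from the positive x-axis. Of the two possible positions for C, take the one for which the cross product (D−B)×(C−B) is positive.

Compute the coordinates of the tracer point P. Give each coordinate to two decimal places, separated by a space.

A=(0,0), D=(6.00,0)
B = A + 1.00·(cos91°, sin91°) = (-0.0175, 0.9998)
|BD| = 6.1000
circle(B,6.00) ∩ circle(D,4.00): a=4.6893, h=3.7430
  candidates: C₊=(5.2220,3.9236) cross=22.832; C₋=(3.9949,-3.4612) cross=-22.832
  mode + wants cross > 0 → take C=(5.2220,3.9236) (cross=22.832)
ex = (C−B)/|BC| = (0.8732,0.4873); ey = (-0.4873,0.8732)
P = B + 3.15·ex + 2.19·ey = (1.6661,4.4472)

1.67 4.45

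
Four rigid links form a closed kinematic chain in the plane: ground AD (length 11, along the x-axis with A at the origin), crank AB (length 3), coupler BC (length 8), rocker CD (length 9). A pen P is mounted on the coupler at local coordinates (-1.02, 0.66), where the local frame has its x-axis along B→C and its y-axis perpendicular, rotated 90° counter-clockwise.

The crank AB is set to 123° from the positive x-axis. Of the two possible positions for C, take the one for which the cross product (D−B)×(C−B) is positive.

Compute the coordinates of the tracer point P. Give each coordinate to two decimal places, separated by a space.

-2.85 2.53

A=(0,0), D=(11.00,0)
B = A + 3.00·(cos123°, sin123°) = (-1.6339, 2.5160)
|BD| = 12.8820
circle(B,8.00) ∩ circle(D,9.00): a=5.7812, h=5.5297
  candidates: C₊=(5.1159,6.8101) cross=71.234; C₋=(2.9559,-4.0364) cross=-71.234
  mode + wants cross > 0 → take C=(5.1159,6.8101) (cross=71.234)
ex = (C−B)/|BC| = (0.8437,0.5368); ey = (-0.5368,0.8437)
P = B + -1.02·ex + 0.66·ey = (-2.8488,2.5254)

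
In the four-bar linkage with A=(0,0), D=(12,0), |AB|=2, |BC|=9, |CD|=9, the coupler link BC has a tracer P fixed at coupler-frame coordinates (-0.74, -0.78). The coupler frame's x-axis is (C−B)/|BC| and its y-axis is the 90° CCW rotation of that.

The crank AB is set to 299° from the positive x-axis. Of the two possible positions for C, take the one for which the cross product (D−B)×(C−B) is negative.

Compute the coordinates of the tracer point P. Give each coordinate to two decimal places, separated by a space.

-0.10 -1.82

A=(0,0), D=(12.00,0)
B = A + 2.00·(cos299°, sin299°) = (0.9696, -1.7492)
|BD| = 11.1682
circle(B,9.00) ∩ circle(D,9.00): a=5.5841, h=7.0582
  candidates: C₊=(5.3793,6.0964) cross=78.827; C₋=(7.5903,-7.8457) cross=-78.827
  mode - wants cross < 0 → take C=(7.5903,-7.8457) (cross=-78.827)
ex = (C−B)/|BC| = (0.7356,-0.6774); ey = (0.6774,0.7356)
P = B + -0.74·ex + -0.78·ey = (-0.1031,-1.8218)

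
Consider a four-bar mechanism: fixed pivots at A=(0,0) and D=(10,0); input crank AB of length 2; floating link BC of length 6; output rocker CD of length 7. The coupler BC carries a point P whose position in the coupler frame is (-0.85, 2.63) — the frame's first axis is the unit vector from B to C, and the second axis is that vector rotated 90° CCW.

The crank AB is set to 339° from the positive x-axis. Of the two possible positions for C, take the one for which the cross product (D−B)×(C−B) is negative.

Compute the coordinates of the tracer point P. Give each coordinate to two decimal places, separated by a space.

A=(0,0), D=(10.00,0)
B = A + 2.00·(cos339°, sin339°) = (1.8672, -0.7167)
|BD| = 8.1644
circle(B,6.00) ∩ circle(D,7.00): a=3.2860, h=5.0202
  candidates: C₊=(4.6998,4.5725) cross=40.986; C₋=(5.5812,-5.4290) cross=-40.986
  mode - wants cross < 0 → take C=(5.5812,-5.4290) (cross=-40.986)
ex = (C−B)/|BC| = (0.6190,-0.7854); ey = (0.7854,0.6190)
P = B + -0.85·ex + 2.63·ey = (3.4066,1.5788)

3.41 1.58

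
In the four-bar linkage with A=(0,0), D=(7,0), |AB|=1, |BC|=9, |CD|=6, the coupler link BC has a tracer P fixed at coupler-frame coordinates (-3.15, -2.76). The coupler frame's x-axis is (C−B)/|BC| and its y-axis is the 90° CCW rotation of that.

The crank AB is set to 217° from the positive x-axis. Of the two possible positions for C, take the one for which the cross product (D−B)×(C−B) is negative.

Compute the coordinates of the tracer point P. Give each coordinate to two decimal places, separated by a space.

-4.97 -0.94

A=(0,0), D=(7.00,0)
B = A + 1.00·(cos217°, sin217°) = (-0.7986, -0.6018)
|BD| = 7.8218
circle(B,9.00) ∩ circle(D,6.00): a=6.7875, h=5.9102
  candidates: C₊=(5.5140,5.8131) cross=46.228; C₋=(6.4235,-5.9722) cross=-46.228
  mode - wants cross < 0 → take C=(6.4235,-5.9722) (cross=-46.228)
ex = (C−B)/|BC| = (0.8025,-0.5967); ey = (0.5967,0.8025)
P = B + -3.15·ex + -2.76·ey = (-4.9733,-0.9369)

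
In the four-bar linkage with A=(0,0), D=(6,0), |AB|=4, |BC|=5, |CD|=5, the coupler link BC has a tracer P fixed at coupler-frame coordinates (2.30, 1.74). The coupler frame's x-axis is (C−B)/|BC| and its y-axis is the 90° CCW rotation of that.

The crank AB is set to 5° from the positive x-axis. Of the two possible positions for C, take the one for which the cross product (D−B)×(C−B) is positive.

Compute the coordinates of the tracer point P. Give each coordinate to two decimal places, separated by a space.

A=(0,0), D=(6.00,0)
B = A + 4.00·(cos5°, sin5°) = (3.9848, 0.3486)
|BD| = 2.0452
circle(B,5.00) ∩ circle(D,5.00): a=1.0226, h=4.8943
  candidates: C₊=(5.8267,4.9970) cross=10.010; C₋=(4.1581,-4.6484) cross=-10.010
  mode + wants cross > 0 → take C=(5.8267,4.9970) (cross=10.010)
ex = (C−B)/|BC| = (0.3684,0.9297); ey = (-0.9297,0.3684)
P = B + 2.30·ex + 1.74·ey = (3.2144,3.1279)

3.21 3.13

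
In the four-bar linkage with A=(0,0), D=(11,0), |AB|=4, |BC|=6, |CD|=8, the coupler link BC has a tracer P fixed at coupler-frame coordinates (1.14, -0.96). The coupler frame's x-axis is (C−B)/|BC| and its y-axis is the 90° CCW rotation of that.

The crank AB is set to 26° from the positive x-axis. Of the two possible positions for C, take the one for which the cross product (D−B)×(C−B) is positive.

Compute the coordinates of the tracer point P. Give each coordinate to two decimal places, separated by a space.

A=(0,0), D=(11.00,0)
B = A + 4.00·(cos26°, sin26°) = (3.5952, 1.7535)
|BD| = 7.6096
circle(B,6.00) ∩ circle(D,8.00): a=1.9650, h=5.6691
  candidates: C₊=(6.8137,6.8172) cross=43.140; C₋=(4.2010,-4.2159) cross=-43.140
  mode + wants cross > 0 → take C=(6.8137,6.8172) (cross=43.140)
ex = (C−B)/|BC| = (0.5364,0.8440); ey = (-0.8440,0.5364)
P = B + 1.14·ex + -0.96·ey = (5.0169,2.2006)

5.02 2.20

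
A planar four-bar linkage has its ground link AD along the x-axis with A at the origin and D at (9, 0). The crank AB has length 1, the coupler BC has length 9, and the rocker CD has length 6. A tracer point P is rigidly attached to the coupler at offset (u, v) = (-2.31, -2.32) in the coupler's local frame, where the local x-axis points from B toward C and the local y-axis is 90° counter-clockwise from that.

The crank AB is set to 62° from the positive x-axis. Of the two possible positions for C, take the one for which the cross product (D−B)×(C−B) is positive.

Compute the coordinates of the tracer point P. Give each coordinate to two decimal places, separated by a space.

-0.15 -2.33

A=(0,0), D=(9.00,0)
B = A + 1.00·(cos62°, sin62°) = (0.4695, 0.8829)
|BD| = 8.5761
circle(B,9.00) ∩ circle(D,6.00): a=6.9116, h=5.7645
  candidates: C₊=(7.9378,5.9052) cross=49.437; C₋=(6.7509,-5.5625) cross=-49.437
  mode + wants cross > 0 → take C=(7.9378,5.9052) (cross=49.437)
ex = (C−B)/|BC| = (0.8298,0.5580); ey = (-0.5580,0.8298)
P = B + -2.31·ex + -2.32·ey = (-0.1528,-2.3313)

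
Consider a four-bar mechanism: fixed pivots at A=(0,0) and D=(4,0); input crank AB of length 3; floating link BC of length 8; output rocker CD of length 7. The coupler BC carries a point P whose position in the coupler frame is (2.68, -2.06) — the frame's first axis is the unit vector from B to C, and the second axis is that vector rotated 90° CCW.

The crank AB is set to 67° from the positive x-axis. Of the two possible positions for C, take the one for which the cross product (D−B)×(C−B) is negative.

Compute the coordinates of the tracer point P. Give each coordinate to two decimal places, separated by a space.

A=(0,0), D=(4.00,0)
B = A + 3.00·(cos67°, sin67°) = (1.1722, 2.7615)
|BD| = 3.9525
circle(B,8.00) ∩ circle(D,7.00): a=3.8738, h=6.9996
  candidates: C₊=(8.8341,5.0628) cross=27.666; C₋=(-0.9467,-4.9528) cross=-27.666
  mode - wants cross < 0 → take C=(-0.9467,-4.9528) (cross=-27.666)
ex = (C−B)/|BC| = (-0.2649,-0.9643); ey = (0.9643,-0.2649)
P = B + 2.68·ex + -2.06·ey = (-1.5241,0.7228)

-1.52 0.72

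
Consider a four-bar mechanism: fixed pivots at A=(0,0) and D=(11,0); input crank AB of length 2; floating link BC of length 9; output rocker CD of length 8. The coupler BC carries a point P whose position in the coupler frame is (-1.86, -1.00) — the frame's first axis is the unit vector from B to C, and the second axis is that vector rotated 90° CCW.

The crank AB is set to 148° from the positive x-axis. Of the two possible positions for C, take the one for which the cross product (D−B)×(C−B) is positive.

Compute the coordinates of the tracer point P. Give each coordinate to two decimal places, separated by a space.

-2.69 -0.81

A=(0,0), D=(11.00,0)
B = A + 2.00·(cos148°, sin148°) = (-1.6961, 1.0598)
|BD| = 12.7403
circle(B,9.00) ∩ circle(D,8.00): a=7.0373, h=5.6104
  candidates: C₊=(5.7835,6.0654) cross=71.478; C₋=(4.8501,-5.1165) cross=-71.478
  mode + wants cross > 0 → take C=(5.7835,6.0654) (cross=71.478)
ex = (C−B)/|BC| = (0.8311,0.5562); ey = (-0.5562,0.8311)
P = B + -1.86·ex + -1.00·ey = (-2.6857,-0.8057)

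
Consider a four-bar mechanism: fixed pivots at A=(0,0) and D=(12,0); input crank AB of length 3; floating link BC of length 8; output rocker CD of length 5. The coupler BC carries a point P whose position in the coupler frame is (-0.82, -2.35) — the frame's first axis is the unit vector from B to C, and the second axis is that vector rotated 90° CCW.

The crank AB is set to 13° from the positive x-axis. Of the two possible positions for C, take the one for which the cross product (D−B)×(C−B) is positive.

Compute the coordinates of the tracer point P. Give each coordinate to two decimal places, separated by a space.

A=(0,0), D=(12.00,0)
B = A + 3.00·(cos13°, sin13°) = (2.9231, 0.6749)
|BD| = 9.1019
circle(B,8.00) ∩ circle(D,5.00): a=6.6934, h=4.3816
  candidates: C₊=(9.9229,4.5482) cross=39.881; C₋=(9.2732,-4.1910) cross=-39.881
  mode + wants cross > 0 → take C=(9.9229,4.5482) (cross=39.881)
ex = (C−B)/|BC| = (0.8750,0.4842); ey = (-0.4842,0.8750)
P = B + -0.82·ex + -2.35·ey = (3.3434,-1.7784)

3.34 -1.78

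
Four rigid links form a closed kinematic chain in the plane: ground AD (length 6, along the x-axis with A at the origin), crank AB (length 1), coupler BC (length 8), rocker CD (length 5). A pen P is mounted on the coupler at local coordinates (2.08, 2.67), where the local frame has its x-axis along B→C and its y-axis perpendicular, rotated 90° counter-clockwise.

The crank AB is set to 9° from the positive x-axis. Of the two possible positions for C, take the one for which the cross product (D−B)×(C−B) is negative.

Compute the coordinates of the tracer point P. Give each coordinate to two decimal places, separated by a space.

A=(0,0), D=(6.00,0)
B = A + 1.00·(cos9°, sin9°) = (0.9877, 0.1564)
|BD| = 5.0148
circle(B,8.00) ∩ circle(D,5.00): a=6.3959, h=4.8055
  candidates: C₊=(7.5304,4.7600) cross=24.098; C₋=(7.2306,-4.8462) cross=-24.098
  mode - wants cross < 0 → take C=(7.2306,-4.8462) (cross=-24.098)
ex = (C−B)/|BC| = (0.7804,-0.6253); ey = (0.6253,0.7804)
P = B + 2.08·ex + 2.67·ey = (4.2805,0.9393)

4.28 0.94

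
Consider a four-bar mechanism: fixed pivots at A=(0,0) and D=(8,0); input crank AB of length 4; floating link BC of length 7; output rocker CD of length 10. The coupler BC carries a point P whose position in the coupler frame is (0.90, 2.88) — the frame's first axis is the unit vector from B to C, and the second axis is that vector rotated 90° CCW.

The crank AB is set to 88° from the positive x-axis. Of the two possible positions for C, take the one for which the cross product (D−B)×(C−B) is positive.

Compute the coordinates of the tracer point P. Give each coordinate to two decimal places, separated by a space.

A=(0,0), D=(8.00,0)
B = A + 4.00·(cos88°, sin88°) = (0.1396, 3.9976)
|BD| = 8.8185
circle(B,7.00) ∩ circle(D,10.00): a=1.5176, h=6.8335
  candidates: C₊=(4.5901,9.4007) cross=60.261; C₋=(-1.6054,-2.7814) cross=-60.261
  mode + wants cross > 0 → take C=(4.5901,9.4007) (cross=60.261)
ex = (C−B)/|BC| = (0.6358,0.7719); ey = (-0.7719,0.6358)
P = B + 0.90·ex + 2.88·ey = (-1.5112,6.5233)

-1.51 6.52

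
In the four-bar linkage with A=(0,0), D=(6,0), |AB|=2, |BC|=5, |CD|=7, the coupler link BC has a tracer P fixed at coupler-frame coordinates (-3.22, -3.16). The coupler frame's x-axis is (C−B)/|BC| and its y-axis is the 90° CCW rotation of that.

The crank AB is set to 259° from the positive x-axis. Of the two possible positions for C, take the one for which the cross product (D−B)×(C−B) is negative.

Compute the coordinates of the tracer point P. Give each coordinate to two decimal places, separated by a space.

-4.82 -1.14

A=(0,0), D=(6.00,0)
B = A + 2.00·(cos259°, sin259°) = (-0.3816, -1.9633)
|BD| = 6.6768
circle(B,5.00) ∩ circle(D,7.00): a=1.5411, h=4.7566
  candidates: C₊=(-0.3073,3.0362) cross=31.759; C₋=(2.4900,-6.0564) cross=-31.759
  mode - wants cross < 0 → take C=(2.4900,-6.0564) (cross=-31.759)
ex = (C−B)/|BC| = (0.5743,-0.8186); ey = (0.8186,0.5743)
P = B + -3.22·ex + -3.16·ey = (-4.8178,-1.1421)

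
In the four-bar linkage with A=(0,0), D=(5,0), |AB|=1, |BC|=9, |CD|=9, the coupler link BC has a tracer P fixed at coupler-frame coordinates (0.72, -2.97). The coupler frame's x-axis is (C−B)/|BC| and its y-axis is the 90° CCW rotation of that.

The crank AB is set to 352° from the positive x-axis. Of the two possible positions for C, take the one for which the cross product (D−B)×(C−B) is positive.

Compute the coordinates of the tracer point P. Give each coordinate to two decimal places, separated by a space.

A=(0,0), D=(5.00,0)
B = A + 1.00·(cos352°, sin352°) = (0.9903, -0.1392)
|BD| = 4.0121
circle(B,9.00) ∩ circle(D,9.00): a=2.0061, h=8.7736
  candidates: C₊=(2.6908,8.6987) cross=35.201; C₋=(3.2995,-8.8379) cross=-35.201
  mode + wants cross > 0 → take C=(2.6908,8.6987) (cross=35.201)
ex = (C−B)/|BC| = (0.1889,0.9820); ey = (-0.9820,0.1889)
P = B + 0.72·ex + -2.97·ey = (4.0428,0.0067)

4.04 0.01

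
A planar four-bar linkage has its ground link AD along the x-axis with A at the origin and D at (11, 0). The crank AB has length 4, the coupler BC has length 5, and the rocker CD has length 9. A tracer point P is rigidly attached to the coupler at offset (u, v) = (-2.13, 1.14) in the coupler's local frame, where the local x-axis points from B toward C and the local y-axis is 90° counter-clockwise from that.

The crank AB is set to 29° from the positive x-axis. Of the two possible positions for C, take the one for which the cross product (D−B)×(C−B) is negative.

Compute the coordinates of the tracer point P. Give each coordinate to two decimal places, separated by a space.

5.04 3.80

A=(0,0), D=(11.00,0)
B = A + 4.00·(cos29°, sin29°) = (3.4985, 1.9392)
|BD| = 7.7481
circle(B,5.00) ∩ circle(D,9.00): a=0.2603, h=4.9932
  candidates: C₊=(5.0002,6.7084) cross=38.688; C₋=(2.5008,-2.9602) cross=-38.688
  mode - wants cross < 0 → take C=(2.5008,-2.9602) (cross=-38.688)
ex = (C−B)/|BC| = (-0.1995,-0.9799); ey = (0.9799,-0.1995)
P = B + -2.13·ex + 1.14·ey = (5.0406,3.7989)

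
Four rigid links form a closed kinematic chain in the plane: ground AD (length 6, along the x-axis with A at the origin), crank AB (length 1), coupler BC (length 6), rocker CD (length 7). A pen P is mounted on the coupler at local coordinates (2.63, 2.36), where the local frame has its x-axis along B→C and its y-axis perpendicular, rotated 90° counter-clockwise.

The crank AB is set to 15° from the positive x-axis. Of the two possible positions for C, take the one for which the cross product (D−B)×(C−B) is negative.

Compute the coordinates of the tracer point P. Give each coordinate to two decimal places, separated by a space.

A=(0,0), D=(6.00,0)
B = A + 1.00·(cos15°, sin15°) = (0.9659, 0.2588)
|BD| = 5.0407
circle(B,6.00) ∩ circle(D,7.00): a=1.2309, h=5.8724
  candidates: C₊=(2.4967,6.0603) cross=29.601; C₋=(1.8936,-5.6690) cross=-29.601
  mode - wants cross < 0 → take C=(1.8936,-5.6690) (cross=-29.601)
ex = (C−B)/|BC| = (0.1546,-0.9880); ey = (0.9880,0.1546)
P = B + 2.63·ex + 2.36·ey = (3.7042,-1.9746)

3.70 -1.97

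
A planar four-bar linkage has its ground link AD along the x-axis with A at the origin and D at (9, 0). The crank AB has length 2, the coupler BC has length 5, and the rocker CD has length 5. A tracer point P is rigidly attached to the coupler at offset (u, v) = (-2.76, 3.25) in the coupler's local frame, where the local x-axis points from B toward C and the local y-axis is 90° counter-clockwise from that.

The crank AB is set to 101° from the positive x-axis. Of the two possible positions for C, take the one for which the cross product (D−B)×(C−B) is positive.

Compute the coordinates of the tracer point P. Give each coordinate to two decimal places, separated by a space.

-3.40 4.97

A=(0,0), D=(9.00,0)
B = A + 2.00·(cos101°, sin101°) = (-0.3816, 1.9633)
|BD| = 9.5848
circle(B,5.00) ∩ circle(D,5.00): a=4.7924, h=1.4257
  candidates: C₊=(4.6012,2.3771) cross=13.665; C₋=(4.0172,-0.4139) cross=-13.665
  mode + wants cross > 0 → take C=(4.6012,2.3771) (cross=13.665)
ex = (C−B)/|BC| = (0.9966,0.0828); ey = (-0.0828,0.9966)
P = B + -2.76·ex + 3.25·ey = (-3.4012,4.9736)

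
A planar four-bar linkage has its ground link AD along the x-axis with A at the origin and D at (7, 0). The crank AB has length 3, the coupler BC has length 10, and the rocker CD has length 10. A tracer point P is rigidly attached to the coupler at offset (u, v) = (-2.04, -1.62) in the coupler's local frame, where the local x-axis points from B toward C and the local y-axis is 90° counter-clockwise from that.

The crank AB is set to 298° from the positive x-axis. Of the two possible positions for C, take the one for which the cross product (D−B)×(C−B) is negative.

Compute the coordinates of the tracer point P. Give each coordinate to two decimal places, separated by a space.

-1.17 -2.28

A=(0,0), D=(7.00,0)
B = A + 3.00·(cos298°, sin298°) = (1.4084, -2.6488)
|BD| = 6.1873
circle(B,10.00) ∩ circle(D,10.00): a=3.0936, h=9.5094
  candidates: C₊=(0.1331,7.2695) cross=58.837; C₋=(8.2753,-9.9183) cross=-58.837
  mode - wants cross < 0 → take C=(8.2753,-9.9183) (cross=-58.837)
ex = (C−B)/|BC| = (0.6867,-0.7270); ey = (0.7270,0.6867)
P = B + -2.04·ex + -1.62·ey = (-1.1701,-2.2783)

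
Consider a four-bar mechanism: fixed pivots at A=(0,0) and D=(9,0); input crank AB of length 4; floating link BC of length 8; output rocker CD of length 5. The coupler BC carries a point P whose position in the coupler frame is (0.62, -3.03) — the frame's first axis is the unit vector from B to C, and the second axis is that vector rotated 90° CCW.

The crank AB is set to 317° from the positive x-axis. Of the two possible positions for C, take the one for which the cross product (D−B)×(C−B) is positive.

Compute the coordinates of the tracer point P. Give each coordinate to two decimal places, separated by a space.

5.90 -3.57

A=(0,0), D=(9.00,0)
B = A + 4.00·(cos317°, sin317°) = (2.9254, -2.7280)
|BD| = 6.6590
circle(B,8.00) ∩ circle(D,5.00): a=6.2579, h=4.9839
  candidates: C₊=(6.5923,4.3821) cross=33.188; C₋=(10.6758,-4.7108) cross=-33.188
  mode + wants cross > 0 → take C=(6.5923,4.3821) (cross=33.188)
ex = (C−B)/|BC| = (0.4584,0.8888); ey = (-0.8888,0.4584)
P = B + 0.62·ex + -3.03·ey = (5.9026,-3.5658)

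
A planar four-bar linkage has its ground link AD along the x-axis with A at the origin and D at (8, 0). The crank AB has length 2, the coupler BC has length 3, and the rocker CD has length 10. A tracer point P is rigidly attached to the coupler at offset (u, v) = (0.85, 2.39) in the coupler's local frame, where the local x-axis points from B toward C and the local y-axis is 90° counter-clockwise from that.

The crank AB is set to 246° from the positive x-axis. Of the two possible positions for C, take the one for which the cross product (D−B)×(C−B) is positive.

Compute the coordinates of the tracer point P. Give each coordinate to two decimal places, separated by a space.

A=(0,0), D=(8.00,0)
B = A + 2.00·(cos246°, sin246°) = (-0.8135, -1.8271)
|BD| = 9.0009
circle(B,3.00) ∩ circle(D,10.00): a=-0.5546, h=2.9483
  candidates: C₊=(-1.9550,0.9472) cross=26.537; C₋=(-0.7581,-4.8266) cross=-26.537
  mode + wants cross > 0 → take C=(-1.9550,0.9472) (cross=26.537)
ex = (C−B)/|BC| = (-0.3805,0.9248); ey = (-0.9248,-0.3805)
P = B + 0.85·ex + 2.39·ey = (-3.3471,-1.9505)

-3.35 -1.95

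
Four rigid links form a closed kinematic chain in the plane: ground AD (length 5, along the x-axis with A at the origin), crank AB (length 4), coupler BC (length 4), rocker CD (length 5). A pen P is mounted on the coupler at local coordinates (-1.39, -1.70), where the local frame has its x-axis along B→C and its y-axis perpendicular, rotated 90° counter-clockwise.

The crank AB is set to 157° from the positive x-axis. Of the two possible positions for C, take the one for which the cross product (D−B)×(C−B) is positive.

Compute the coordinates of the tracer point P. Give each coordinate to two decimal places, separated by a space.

A=(0,0), D=(5.00,0)
B = A + 4.00·(cos157°, sin157°) = (-3.6820, 1.5629)
|BD| = 8.8216
circle(B,4.00) ∩ circle(D,5.00): a=3.9007, h=0.8859
  candidates: C₊=(0.3139,1.7437) cross=7.815; C₋=(0.0000,0.0000) cross=-7.815
  mode + wants cross > 0 → take C=(0.3139,1.7437) (cross=7.815)
ex = (C−B)/|BC| = (0.9990,0.0452); ey = (-0.0452,0.9990)
P = B + -1.39·ex + -1.70·ey = (-4.9938,-0.1982)

-4.99 -0.20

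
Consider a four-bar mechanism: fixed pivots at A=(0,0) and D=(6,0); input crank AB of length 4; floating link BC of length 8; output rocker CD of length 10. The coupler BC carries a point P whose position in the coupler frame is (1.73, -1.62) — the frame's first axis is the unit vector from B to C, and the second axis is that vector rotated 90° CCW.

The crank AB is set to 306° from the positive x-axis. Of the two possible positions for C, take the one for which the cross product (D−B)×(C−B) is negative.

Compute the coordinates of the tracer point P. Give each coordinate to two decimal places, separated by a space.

1.92 -5.57

A=(0,0), D=(6.00,0)
B = A + 4.00·(cos306°, sin306°) = (2.3511, -3.2361)
|BD| = 4.8771
circle(B,8.00) ∩ circle(D,10.00): a=-1.2521, h=7.9014
  candidates: C₊=(-3.8284,1.8446) cross=38.536; C₋=(6.6571,-9.9784) cross=-38.536
  mode - wants cross < 0 → take C=(6.6571,-9.9784) (cross=-38.536)
ex = (C−B)/|BC| = (0.5382,-0.8428); ey = (0.8428,0.5382)
P = B + 1.73·ex + -1.62·ey = (1.9170,-5.5660)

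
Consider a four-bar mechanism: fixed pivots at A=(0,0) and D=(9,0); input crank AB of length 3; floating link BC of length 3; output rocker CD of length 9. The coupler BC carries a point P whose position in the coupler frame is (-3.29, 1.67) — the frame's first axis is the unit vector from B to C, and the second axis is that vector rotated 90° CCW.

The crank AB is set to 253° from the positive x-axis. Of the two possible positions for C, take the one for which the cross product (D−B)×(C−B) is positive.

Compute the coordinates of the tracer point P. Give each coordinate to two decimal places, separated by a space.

-3.44 -5.53

A=(0,0), D=(9.00,0)
B = A + 3.00·(cos253°, sin253°) = (-0.8771, -2.8689)
|BD| = 10.2853
circle(B,3.00) ∩ circle(D,9.00): a=1.6425, h=2.5104
  candidates: C₊=(-0.0000,0.0000) cross=25.820; C₋=(1.4005,-4.8215) cross=-25.820
  mode + wants cross > 0 → take C=(-0.0000,0.0000) (cross=25.820)
ex = (C−B)/|BC| = (0.2924,0.9563); ey = (-0.9563,0.2924)
P = B + -3.29·ex + 1.67·ey = (-3.4360,-5.5269)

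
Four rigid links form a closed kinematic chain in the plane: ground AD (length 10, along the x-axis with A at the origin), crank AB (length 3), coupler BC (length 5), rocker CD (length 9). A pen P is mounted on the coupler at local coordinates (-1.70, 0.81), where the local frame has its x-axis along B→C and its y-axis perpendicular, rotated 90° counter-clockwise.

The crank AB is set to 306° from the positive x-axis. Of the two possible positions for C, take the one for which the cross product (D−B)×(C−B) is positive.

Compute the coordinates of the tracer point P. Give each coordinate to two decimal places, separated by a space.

1.09 -4.19

A=(0,0), D=(10.00,0)
B = A + 3.00·(cos306°, sin306°) = (1.7634, -2.4271)
|BD| = 8.5868
circle(B,5.00) ∩ circle(D,9.00): a=1.0326, h=4.8922
  candidates: C₊=(1.3710,2.5575) cross=42.008; C₋=(4.1366,-6.8279) cross=-42.008
  mode + wants cross > 0 → take C=(1.3710,2.5575) (cross=42.008)
ex = (C−B)/|BC| = (-0.0785,0.9969); ey = (-0.9969,-0.0785)
P = B + -1.70·ex + 0.81·ey = (1.0892,-4.1854)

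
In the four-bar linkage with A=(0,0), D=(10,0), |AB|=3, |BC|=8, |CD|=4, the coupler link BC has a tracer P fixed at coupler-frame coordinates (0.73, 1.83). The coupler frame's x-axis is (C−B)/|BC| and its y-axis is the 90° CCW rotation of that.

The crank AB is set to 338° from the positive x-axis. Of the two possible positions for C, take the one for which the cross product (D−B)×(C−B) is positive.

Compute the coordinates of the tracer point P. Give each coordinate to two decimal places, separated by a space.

2.21 0.76

A=(0,0), D=(10.00,0)
B = A + 3.00·(cos338°, sin338°) = (2.7816, -1.1238)
|BD| = 7.3054
circle(B,8.00) ∩ circle(D,4.00): a=6.9379, h=3.9831
  candidates: C₊=(9.0242,3.8791) cross=29.098; C₋=(10.2496,-3.9922) cross=-29.098
  mode + wants cross > 0 → take C=(9.0242,3.8791) (cross=29.098)
ex = (C−B)/|BC| = (0.7803,0.6254); ey = (-0.6254,0.7803)
P = B + 0.73·ex + 1.83·ey = (2.2068,0.7607)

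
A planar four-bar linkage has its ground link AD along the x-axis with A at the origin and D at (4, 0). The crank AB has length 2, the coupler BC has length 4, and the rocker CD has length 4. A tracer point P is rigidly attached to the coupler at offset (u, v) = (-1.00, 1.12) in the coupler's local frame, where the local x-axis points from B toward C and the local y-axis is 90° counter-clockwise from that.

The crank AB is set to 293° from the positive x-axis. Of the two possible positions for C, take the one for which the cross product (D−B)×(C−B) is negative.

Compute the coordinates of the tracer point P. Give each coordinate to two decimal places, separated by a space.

0.54 -0.36

A=(0,0), D=(4.00,0)
B = A + 2.00·(cos293°, sin293°) = (0.7815, -1.8410)
|BD| = 3.7079
circle(B,4.00) ∩ circle(D,4.00): a=1.8539, h=3.5444
  candidates: C₊=(0.6309,2.1562) cross=13.142; C₋=(4.1506,-3.9972) cross=-13.142
  mode - wants cross < 0 → take C=(4.1506,-3.9972) (cross=-13.142)
ex = (C−B)/|BC| = (0.8423,-0.5390); ey = (0.5390,0.8423)
P = B + -1.00·ex + 1.12·ey = (0.5429,-0.3586)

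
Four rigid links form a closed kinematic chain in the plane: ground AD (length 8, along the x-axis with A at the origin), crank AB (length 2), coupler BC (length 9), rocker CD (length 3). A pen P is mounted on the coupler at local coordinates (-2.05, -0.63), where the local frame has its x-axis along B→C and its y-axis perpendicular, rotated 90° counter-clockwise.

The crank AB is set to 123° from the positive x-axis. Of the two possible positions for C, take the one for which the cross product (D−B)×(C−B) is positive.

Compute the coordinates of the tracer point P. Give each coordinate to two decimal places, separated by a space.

-3.03 0.75

A=(0,0), D=(8.00,0)
B = A + 2.00·(cos123°, sin123°) = (-1.0893, 1.6773)
|BD| = 9.2428
circle(B,9.00) ∩ circle(D,3.00): a=8.5163, h=2.9107
  candidates: C₊=(7.8139,2.9942) cross=26.903; C₋=(6.7574,-2.7306) cross=-26.903
  mode + wants cross > 0 → take C=(7.8139,2.9942) (cross=26.903)
ex = (C−B)/|BC| = (0.9892,0.1463); ey = (-0.1463,0.9892)
P = B + -2.05·ex + -0.63·ey = (-3.0250,0.7542)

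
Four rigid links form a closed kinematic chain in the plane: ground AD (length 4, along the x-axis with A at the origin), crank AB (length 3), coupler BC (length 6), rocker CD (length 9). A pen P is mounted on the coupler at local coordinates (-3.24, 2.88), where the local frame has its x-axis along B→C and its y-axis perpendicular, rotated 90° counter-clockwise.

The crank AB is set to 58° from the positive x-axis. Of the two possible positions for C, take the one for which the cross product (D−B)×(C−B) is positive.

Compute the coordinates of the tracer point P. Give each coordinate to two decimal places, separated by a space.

A=(0,0), D=(4.00,0)
B = A + 3.00·(cos58°, sin58°) = (1.5898, 2.5441)
|BD| = 3.5046
circle(B,6.00) ∩ circle(D,9.00): a=-4.6679, h=3.7697
  candidates: C₊=(1.1160,8.5254) cross=13.211; C₋=(-4.3572,3.3403) cross=-13.211
  mode + wants cross > 0 → take C=(1.1160,8.5254) (cross=13.211)
ex = (C−B)/|BC| = (-0.0790,0.9969); ey = (-0.9969,-0.0790)
P = B + -3.24·ex + 2.88·ey = (-1.0254,-0.9131)

-1.03 -0.91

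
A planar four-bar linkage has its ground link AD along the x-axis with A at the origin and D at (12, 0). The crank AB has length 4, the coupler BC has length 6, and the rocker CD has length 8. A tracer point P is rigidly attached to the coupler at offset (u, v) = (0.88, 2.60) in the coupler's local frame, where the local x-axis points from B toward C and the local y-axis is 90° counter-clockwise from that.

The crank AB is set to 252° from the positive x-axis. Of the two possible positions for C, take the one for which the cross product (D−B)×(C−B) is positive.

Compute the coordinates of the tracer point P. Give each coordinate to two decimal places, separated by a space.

-1.68 -1.10

A=(0,0), D=(12.00,0)
B = A + 4.00·(cos252°, sin252°) = (-1.2361, -3.8042)
|BD| = 13.7719
circle(B,6.00) ∩ circle(D,8.00): a=5.8694, h=1.2451
  candidates: C₊=(4.0610,-0.9863) cross=17.147; C₋=(4.7489,-3.3795) cross=-17.147
  mode + wants cross > 0 → take C=(4.0610,-0.9863) (cross=17.147)
ex = (C−B)/|BC| = (0.8828,0.4697); ey = (-0.4697,0.8828)
P = B + 0.88·ex + 2.60·ey = (-1.6803,-1.0955)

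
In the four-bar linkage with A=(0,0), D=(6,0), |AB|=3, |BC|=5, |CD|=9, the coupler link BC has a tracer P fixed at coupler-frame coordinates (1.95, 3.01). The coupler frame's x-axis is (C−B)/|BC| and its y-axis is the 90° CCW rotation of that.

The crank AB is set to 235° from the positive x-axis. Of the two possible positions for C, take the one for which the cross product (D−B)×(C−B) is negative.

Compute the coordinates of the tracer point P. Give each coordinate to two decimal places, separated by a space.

A=(0,0), D=(6.00,0)
B = A + 3.00·(cos235°, sin235°) = (-1.7207, -2.4575)
|BD| = 8.1024
circle(B,5.00) ∩ circle(D,9.00): a=0.5954, h=4.9644
  candidates: C₊=(-2.6591,2.4537) cross=40.224; C₋=(0.3524,-7.0074) cross=-40.224
  mode - wants cross < 0 → take C=(0.3524,-7.0074) (cross=-40.224)
ex = (C−B)/|BC| = (0.4146,-0.9100); ey = (0.9100,0.4146)
P = B + 1.95·ex + 3.01·ey = (1.8269,-2.9839)

1.83 -2.98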